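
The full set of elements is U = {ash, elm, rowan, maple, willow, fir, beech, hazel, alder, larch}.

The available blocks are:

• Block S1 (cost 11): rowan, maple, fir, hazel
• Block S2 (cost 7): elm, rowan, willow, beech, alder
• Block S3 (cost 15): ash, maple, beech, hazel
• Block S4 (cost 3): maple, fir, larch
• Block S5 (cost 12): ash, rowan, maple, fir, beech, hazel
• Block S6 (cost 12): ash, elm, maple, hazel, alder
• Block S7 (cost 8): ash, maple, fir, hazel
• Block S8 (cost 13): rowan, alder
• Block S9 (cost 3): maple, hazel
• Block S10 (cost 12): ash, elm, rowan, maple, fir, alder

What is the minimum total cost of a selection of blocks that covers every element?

18

S2, S4, S7 together cover every element (S2 ∪ S4 ∪ S7 = {ash, elm, rowan, maple, willow, fir, beech, hazel, alder, larch}); total cost 7 + 3 + 8 = 18.
The greedy pick S4, S2, S9, S7 costs 21; no covering selection beats 18.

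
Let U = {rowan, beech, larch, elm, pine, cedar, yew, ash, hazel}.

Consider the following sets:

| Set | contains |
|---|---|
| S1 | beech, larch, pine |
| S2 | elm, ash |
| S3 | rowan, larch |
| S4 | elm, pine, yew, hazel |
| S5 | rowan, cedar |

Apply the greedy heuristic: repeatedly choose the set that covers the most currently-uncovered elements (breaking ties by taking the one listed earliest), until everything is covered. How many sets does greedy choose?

4

Greedy: pick S4 (covers 4 new) → pick S1 (covers 2 new) → pick S5 (covers 2 new) → pick S2 (covers 1 new). Total picks: 4.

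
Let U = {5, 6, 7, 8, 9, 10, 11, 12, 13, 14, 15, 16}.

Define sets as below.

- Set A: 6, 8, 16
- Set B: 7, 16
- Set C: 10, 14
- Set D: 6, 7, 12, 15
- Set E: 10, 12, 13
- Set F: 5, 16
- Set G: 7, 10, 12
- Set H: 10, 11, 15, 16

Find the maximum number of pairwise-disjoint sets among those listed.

C, D, F are pairwise disjoint (C={10,14}; D={6,7,12,15}; F={5,16}).
Every remaining set overlaps one of these, and no 4 of the listed sets are pairwise disjoint, so 3 is the maximum.

3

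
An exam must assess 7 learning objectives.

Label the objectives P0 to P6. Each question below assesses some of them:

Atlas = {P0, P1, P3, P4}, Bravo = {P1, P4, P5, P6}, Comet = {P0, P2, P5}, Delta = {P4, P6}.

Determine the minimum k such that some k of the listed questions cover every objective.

3

Atlas and Comet and Delta together: Atlas ∪ Comet ∪ Delta = {P0, P1, P2, P3, P4, P5, P6} — every objective is covered.
Only Comet contains P2, so Comet is forced; the remaining 4 objectives need at least 2 more questions (each remaining question adds at most 3) — so at least 3 questions are needed, and 3 is optimal.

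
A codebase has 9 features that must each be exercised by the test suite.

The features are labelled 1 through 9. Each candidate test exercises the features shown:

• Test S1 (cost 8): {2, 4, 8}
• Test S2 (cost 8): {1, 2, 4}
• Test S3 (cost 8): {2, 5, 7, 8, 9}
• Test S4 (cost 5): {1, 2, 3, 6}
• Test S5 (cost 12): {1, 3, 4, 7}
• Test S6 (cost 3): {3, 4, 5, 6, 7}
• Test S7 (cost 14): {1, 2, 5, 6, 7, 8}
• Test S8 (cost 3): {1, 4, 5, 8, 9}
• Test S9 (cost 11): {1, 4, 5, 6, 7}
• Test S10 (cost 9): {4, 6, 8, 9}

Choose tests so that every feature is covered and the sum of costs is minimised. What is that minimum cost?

S4, S6, S8 together cover every feature (S4 ∪ S6 ∪ S8 = {1, 2, 3, 4, 5, 6, 7, 8, 9}); total cost 5 + 3 + 3 = 11.
No covering selection has total cost below 11.

11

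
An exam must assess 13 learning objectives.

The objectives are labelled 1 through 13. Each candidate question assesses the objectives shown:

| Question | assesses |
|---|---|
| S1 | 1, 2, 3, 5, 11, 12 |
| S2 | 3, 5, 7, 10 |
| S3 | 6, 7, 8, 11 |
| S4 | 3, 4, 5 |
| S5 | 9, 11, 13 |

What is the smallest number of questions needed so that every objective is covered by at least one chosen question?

S1 and S2 and S3 and S4 and S5 together: S1 ∪ S2 ∪ S3 ∪ S4 ∪ S5 = {1, 2, 3, 4, 5, 6, 7, 8, 9, 10, 11, 12, 13} — every objective is covered.
No 4 of the 5 questions cover everything (all 5 combinations miss at least one objective), so 5 is optimal.

5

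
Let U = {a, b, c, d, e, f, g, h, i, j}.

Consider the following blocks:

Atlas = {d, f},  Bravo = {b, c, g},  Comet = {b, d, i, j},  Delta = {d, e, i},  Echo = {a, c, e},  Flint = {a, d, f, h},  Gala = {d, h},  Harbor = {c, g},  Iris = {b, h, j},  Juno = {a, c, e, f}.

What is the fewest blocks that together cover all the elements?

Take {Comet, Flint, Harbor, Juno}. Their union is {a, b, c, d, e, f, g, h, i, j}, which is all 10 elements.
No 3 of the 10 blocks cover everything (all 120 combinations miss at least one element), so 4 is optimal.

4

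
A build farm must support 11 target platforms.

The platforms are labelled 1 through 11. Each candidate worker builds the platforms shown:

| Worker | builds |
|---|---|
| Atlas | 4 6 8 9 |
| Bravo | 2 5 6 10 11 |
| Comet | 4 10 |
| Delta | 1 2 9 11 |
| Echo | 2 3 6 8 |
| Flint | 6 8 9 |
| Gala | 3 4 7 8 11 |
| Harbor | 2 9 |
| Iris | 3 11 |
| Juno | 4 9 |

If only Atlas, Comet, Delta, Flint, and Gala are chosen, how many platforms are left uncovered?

1

Union of Atlas, Comet, Delta, Flint, Gala = {1, 2, 3, 4, 6, 7, 8, 9, 10, 11}.
Not covered: 5 — 1 platform.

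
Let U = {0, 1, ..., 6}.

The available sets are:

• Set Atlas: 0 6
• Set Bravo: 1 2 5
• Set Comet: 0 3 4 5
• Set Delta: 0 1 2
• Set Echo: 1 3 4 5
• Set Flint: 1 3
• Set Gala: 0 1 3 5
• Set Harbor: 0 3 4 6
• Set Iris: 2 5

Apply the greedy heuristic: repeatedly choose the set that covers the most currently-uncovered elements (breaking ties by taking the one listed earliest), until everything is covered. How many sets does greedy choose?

3

Greedy: pick Comet (covers 4 new) → pick Bravo (covers 2 new) → pick Atlas (covers 1 new). Total picks: 3.
(The true minimum cover uses only 2 sets, so greedy is not optimal here.)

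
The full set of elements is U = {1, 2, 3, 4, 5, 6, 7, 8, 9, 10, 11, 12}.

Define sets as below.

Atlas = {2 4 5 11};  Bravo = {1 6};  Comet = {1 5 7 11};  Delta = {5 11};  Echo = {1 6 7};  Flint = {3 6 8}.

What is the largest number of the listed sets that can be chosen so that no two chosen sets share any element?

Delta, Flint are pairwise disjoint (Delta={5,11}; Flint={3,6,8}).
Every remaining set overlaps one of these, and no 3 of the listed sets are pairwise disjoint, so 2 is the maximum.

2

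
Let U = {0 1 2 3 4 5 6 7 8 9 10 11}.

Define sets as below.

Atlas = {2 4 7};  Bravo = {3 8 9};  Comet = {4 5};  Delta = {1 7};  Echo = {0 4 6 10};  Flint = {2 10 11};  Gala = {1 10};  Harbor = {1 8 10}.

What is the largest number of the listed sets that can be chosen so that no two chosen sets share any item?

4

Bravo, Comet, Delta, Flint are pairwise disjoint (Bravo={3,8,9}; Comet={4,5}; Delta={1,7}; Flint={2,10,11}).
Every remaining set overlaps one of these, and no 5 of the listed sets are pairwise disjoint, so 4 is the maximum.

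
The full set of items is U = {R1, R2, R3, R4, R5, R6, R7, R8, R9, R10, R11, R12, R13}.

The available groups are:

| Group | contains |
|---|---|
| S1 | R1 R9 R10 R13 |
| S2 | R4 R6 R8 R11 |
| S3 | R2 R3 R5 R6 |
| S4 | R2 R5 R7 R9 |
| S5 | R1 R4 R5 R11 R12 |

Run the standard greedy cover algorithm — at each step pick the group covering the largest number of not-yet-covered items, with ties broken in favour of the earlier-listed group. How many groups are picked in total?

5

Greedy: pick S5 (covers 5 new) → pick S1 (covers 3 new) → pick S3 (covers 3 new) → pick S2 (covers 1 new) → pick S4 (covers 1 new). Total picks: 5.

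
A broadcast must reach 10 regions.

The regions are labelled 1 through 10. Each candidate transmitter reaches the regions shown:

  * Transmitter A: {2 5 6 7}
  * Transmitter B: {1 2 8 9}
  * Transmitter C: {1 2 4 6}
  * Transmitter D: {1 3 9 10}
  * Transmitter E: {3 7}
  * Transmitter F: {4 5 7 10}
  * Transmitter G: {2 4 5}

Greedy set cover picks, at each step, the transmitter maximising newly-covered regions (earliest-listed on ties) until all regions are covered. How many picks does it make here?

Greedy: pick A (covers 4 new) → pick D (covers 4 new) → pick B (covers 1 new) → pick C (covers 1 new). Total picks: 4.

4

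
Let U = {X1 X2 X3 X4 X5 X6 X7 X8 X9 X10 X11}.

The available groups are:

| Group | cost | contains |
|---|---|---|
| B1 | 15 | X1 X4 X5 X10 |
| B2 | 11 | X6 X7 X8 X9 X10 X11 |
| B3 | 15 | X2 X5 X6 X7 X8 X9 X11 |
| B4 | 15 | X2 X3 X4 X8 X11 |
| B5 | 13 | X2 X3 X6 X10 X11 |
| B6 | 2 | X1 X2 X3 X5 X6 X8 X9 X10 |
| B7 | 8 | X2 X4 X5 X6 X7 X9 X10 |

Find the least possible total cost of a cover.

B2, B6, B7 together cover every point (B2 ∪ B6 ∪ B7 = {X1, X2, X3, X4, X5, X6, X7, X8, X9, X10, X11}); total cost 11 + 2 + 8 = 21.
No covering selection has total cost below 21.

21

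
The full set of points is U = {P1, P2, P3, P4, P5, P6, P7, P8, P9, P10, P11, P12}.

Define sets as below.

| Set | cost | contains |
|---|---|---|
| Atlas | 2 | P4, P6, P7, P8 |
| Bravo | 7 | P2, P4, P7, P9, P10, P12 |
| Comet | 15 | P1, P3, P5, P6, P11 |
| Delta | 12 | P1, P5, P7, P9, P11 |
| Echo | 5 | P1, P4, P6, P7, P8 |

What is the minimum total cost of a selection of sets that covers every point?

24

Atlas, Bravo, Comet together cover every point (Atlas ∪ Bravo ∪ Comet = {P1, P2, P3, P4, P5, P6, P7, P8, P9, P10, P11, P12}); total cost 2 + 7 + 15 = 24.
No covering selection has total cost below 24.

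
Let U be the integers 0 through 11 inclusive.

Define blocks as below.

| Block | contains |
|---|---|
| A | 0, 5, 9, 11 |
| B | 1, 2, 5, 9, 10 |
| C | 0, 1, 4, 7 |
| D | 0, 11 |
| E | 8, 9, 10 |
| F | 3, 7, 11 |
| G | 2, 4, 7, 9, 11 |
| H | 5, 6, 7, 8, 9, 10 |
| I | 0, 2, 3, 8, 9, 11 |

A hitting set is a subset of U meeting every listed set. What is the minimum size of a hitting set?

3

Take T = {0, 7, 9}. Each listed block contains at least one of these, so T is a hitting set of size 3.
No choice of 2 points meets every block, so 3 is the minimum.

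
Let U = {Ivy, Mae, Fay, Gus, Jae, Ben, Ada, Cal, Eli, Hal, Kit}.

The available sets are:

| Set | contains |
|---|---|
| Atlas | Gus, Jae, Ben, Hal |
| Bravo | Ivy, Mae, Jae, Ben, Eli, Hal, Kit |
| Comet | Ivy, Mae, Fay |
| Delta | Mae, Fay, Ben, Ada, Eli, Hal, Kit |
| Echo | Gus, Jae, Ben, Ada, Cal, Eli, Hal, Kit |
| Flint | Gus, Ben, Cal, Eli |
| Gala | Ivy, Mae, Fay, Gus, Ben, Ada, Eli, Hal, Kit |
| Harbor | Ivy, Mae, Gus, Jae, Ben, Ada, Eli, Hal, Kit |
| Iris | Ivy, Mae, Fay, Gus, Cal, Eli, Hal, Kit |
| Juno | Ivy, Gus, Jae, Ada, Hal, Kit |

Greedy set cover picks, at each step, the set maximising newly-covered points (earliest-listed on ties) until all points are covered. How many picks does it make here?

2

Greedy: pick Gala (covers 9 new) → pick Echo (covers 2 new). Total picks: 2.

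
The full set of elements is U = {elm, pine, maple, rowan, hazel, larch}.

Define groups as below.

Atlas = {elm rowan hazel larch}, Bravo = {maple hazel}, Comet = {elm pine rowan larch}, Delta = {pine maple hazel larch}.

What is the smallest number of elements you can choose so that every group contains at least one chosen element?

Take H = {pine, hazel}. Each listed group contains at least one of these, so H is a hitting set of size 2.
The groups Bravo, Comet are pairwise disjoint, so any hitting set needs a separate element for each — at least 2. Hence 2 is optimal.

2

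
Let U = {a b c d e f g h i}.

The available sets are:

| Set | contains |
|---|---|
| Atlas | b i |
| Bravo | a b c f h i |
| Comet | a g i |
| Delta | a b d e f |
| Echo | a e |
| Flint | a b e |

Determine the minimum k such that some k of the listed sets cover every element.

3

Take {Bravo, Comet, Delta}. Their union is {a, b, c, d, e, f, g, h, i}, which is all 9 elements.
Only Bravo contains c, so Bravo is forced; the remaining 3 elements need at least 2 more sets (each remaining set adds at most 2) — so at least 3 sets are needed, and 3 is optimal.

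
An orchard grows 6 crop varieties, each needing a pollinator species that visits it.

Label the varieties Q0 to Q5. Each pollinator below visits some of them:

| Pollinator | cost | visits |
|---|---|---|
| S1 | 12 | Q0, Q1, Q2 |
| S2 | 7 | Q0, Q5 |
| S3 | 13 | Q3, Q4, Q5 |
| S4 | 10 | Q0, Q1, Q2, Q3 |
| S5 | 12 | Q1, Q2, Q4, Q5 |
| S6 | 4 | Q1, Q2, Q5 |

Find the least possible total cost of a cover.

S4, S5 together cover every variety (S4 ∪ S5 = {Q0, Q1, Q2, Q3, Q4, Q5}); total cost 10 + 12 = 22.
The greedy pick S6, S4, S5 costs 26; no covering selection beats 22.

22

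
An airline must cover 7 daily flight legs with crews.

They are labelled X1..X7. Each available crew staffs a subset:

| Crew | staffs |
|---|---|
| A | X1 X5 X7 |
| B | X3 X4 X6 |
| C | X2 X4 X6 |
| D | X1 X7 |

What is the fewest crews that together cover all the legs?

3

A and B and C together: A ∪ B ∪ C = {X1, X2, X3, X4, X5, X6, X7} — every leg is covered.
Each crew has at most 3 legs, and 2·3 = 6 < 7 — so at least 3 crews are needed, and 3 is optimal.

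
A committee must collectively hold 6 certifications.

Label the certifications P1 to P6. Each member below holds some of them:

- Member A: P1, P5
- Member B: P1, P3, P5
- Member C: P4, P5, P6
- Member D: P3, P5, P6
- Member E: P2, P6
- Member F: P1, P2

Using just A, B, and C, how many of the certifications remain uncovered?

Union of A, B, C = {P1, P3, P4, P5, P6}.
Not covered: P2 — 1 certification.

1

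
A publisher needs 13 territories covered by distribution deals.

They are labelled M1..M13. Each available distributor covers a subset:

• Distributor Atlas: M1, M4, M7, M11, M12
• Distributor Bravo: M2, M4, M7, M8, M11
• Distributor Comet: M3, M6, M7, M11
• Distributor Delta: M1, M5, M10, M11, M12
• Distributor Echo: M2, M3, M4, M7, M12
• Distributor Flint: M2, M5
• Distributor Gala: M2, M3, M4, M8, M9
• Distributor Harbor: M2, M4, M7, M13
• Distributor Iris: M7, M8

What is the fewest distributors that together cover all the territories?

4

Comet and Delta and Gala and Harbor together: Comet ∪ Delta ∪ Gala ∪ Harbor = {M1, M2, M3, M4, M5, M6, M7, M8, M9, M10, M11, M12, M13} — every territory is covered.
Only Comet contains M6, so Comet is forced; the remaining 9 territories need at least 3 more distributors (each remaining distributor adds at most 4) — so at least 4 distributors are needed, and 4 is optimal.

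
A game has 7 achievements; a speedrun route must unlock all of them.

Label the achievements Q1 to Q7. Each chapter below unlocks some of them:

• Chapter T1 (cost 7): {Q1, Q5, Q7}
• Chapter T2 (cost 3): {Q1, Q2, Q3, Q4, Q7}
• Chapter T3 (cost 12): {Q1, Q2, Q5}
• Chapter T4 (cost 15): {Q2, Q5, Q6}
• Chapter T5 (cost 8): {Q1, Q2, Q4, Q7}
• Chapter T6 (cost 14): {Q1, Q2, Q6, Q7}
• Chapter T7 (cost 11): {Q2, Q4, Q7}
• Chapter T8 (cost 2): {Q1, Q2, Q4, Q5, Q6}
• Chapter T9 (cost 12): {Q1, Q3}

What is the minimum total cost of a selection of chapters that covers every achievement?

T2, T8 together cover every achievement (T2 ∪ T8 = {Q1, Q2, Q3, Q4, Q5, Q6, Q7}); total cost 3 + 2 = 5.
No covering selection has total cost below 5.

5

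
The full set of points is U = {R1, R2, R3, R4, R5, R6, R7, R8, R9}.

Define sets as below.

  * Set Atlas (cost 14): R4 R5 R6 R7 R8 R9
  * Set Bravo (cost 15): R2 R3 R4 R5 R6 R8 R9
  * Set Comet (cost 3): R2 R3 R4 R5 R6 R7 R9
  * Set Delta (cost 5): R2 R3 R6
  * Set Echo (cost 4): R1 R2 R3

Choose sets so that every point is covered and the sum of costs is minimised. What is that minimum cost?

18

Atlas, Echo together cover every point (Atlas ∪ Echo = {R1, R2, R3, R4, R5, R6, R7, R8, R9}); total cost 14 + 4 = 18.
The greedy pick Comet, Echo, Atlas costs 21; no covering selection beats 18.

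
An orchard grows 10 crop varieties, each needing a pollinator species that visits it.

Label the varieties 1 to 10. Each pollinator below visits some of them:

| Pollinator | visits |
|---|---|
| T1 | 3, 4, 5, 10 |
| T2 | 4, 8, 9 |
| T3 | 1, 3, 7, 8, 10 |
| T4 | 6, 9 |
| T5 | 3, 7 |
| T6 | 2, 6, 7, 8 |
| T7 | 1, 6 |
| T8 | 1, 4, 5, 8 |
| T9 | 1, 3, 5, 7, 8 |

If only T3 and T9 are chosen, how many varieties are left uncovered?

4

Union of T3, T9 = {1, 3, 5, 7, 8, 10}.
Not covered: 2, 4, 6, 9 — 4 varieties.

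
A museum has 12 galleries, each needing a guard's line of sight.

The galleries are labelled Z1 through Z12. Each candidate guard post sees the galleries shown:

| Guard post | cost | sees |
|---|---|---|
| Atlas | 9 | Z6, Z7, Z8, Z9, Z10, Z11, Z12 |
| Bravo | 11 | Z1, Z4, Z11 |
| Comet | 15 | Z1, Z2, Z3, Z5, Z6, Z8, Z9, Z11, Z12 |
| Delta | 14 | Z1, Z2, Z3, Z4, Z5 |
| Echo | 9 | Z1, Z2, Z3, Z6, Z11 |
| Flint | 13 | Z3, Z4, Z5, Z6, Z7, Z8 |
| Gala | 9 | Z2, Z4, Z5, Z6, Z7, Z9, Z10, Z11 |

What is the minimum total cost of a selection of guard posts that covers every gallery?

23

Atlas, Delta together cover every gallery (Atlas ∪ Delta = {Z1, Z2, Z3, Z4, Z5, Z6, Z7, Z8, Z9, Z10, Z11, Z12}); total cost 9 + 14 = 23.
The greedy pick Gala, Comet costs 24; no covering selection beats 23.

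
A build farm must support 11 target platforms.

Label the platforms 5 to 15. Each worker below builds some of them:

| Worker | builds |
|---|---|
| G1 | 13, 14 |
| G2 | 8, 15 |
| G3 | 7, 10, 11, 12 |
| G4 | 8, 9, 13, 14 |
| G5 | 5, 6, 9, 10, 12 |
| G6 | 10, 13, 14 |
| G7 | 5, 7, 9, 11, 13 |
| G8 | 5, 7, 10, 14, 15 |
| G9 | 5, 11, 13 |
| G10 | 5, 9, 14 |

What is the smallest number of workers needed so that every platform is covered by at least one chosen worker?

Take {G2, G3, G4, G5}. Their union is {5, 6, 7, 8, 9, 10, 11, 12, 13, 14, 15}, which is all 11 platforms.
No 3 of the 10 workers cover everything (all 120 combinations miss at least one platform), so 4 is optimal.

4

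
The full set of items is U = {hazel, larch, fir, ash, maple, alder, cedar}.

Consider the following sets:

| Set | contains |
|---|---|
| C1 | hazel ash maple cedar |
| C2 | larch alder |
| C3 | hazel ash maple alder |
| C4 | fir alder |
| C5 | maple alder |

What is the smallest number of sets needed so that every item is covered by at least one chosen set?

C1 and C2 and C4 together: C1 ∪ C2 ∪ C4 = {hazel, larch, fir, ash, maple, alder, cedar} — every item is covered.
Only C2 contains larch, so C2 is forced; the remaining 5 items need at least 2 more sets (each remaining set adds at most 4) — so at least 3 sets are needed, and 3 is optimal.

3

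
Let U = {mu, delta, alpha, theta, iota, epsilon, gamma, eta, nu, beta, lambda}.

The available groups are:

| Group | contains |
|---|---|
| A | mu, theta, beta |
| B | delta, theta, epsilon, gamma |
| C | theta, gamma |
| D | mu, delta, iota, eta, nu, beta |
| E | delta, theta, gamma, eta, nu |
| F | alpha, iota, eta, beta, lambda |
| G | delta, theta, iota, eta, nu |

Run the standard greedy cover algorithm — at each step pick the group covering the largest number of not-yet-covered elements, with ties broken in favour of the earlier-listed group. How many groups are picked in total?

Greedy: pick D (covers 6 new) → pick B (covers 3 new) → pick F (covers 2 new). Total picks: 3.

3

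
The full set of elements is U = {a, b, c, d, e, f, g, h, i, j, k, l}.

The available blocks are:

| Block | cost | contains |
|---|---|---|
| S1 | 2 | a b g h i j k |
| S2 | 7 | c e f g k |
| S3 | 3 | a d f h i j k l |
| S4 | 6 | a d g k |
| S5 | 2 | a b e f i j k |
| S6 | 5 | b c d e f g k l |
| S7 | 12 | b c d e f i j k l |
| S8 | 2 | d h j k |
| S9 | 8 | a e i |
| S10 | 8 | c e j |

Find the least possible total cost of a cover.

7

S1, S6 together cover every element (S1 ∪ S6 = {a, b, c, d, e, f, g, h, i, j, k, l}); total cost 2 + 5 = 7.
The greedy pick S1, S3, S5, S6 costs 12; no covering selection beats 7.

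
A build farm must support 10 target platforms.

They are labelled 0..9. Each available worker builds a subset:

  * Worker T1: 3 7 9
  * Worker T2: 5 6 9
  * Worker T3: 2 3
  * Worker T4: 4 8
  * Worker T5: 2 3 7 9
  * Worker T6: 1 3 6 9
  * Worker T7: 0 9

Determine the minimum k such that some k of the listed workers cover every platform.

5

T2 and T4 and T5 and T6 and T7 together: T2 ∪ T4 ∪ T5 ∪ T6 ∪ T7 = {0, 1, 2, 3, 4, 5, 6, 7, 8, 9} — every platform is covered.
No 4 of the 7 workers cover everything (all 35 combinations miss at least one platform), so 5 is optimal.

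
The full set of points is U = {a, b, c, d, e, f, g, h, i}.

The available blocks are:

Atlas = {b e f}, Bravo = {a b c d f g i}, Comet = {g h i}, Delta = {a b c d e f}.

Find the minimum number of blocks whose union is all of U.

2

Comet and Delta together: Comet ∪ Delta = {a, b, c, d, e, f, g, h, i} — every point is covered.
No single block has all 9 points (the largest, Bravo, has 7), so 2 is optimal.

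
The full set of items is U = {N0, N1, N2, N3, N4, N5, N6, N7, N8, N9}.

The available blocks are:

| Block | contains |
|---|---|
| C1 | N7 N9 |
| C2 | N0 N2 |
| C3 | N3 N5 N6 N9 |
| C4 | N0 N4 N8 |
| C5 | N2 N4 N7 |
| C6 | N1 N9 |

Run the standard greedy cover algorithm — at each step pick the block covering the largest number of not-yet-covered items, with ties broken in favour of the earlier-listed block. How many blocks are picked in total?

Greedy: pick C3 (covers 4 new) → pick C4 (covers 3 new) → pick C5 (covers 2 new) → pick C6 (covers 1 new). Total picks: 4.

4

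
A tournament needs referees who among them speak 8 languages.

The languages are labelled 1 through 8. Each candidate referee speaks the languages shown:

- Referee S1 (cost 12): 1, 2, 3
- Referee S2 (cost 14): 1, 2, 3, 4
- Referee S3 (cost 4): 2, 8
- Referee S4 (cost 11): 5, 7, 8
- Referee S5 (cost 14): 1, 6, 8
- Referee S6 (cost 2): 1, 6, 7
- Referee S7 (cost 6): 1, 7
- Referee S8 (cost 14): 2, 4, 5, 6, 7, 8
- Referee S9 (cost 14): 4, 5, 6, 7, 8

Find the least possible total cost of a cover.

26

S1, S8 together cover every language (S1 ∪ S8 = {1, 2, 3, 4, 5, 6, 7, 8}); total cost 12 + 14 = 26.
The greedy pick S6, S3, S2, S4 costs 31; no covering selection beats 26.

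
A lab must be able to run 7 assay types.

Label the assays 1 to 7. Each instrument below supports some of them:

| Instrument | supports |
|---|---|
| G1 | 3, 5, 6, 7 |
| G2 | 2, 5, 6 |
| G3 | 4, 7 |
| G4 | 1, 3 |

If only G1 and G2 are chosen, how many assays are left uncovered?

2

Union of G1, G2 = {2, 3, 5, 6, 7}.
Not covered: 1, 4 — 2 assays.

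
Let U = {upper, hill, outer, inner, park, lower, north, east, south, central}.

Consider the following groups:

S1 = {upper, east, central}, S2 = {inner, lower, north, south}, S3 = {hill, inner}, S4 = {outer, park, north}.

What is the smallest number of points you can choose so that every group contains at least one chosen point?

H = {outer, inner, east} meets every group (each contains at least one member of H), and |H| = 3.
The groups S1, S3, S4 are pairwise disjoint, so any hitting set needs a separate point for each — at least 3. Hence 3 is optimal.

3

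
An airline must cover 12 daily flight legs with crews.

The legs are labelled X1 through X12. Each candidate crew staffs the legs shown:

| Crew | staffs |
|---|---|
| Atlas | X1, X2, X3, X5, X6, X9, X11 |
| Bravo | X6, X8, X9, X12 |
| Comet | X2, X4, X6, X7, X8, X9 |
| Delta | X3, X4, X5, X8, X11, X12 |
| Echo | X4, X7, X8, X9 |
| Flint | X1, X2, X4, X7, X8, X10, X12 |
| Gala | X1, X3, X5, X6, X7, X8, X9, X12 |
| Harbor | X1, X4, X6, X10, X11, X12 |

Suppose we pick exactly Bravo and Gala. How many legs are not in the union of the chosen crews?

Union of Bravo, Gala = {X1, X3, X5, X6, X7, X8, X9, X12}.
Not covered: X2, X4, X10, X11 — 4 legs.

4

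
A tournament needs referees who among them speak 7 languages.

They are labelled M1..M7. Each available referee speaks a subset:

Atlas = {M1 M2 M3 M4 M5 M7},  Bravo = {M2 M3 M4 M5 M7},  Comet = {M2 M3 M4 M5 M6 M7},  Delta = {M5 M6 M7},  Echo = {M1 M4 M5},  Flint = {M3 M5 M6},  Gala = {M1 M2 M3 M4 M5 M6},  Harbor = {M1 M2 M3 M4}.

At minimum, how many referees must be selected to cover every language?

2

Take {Atlas, Gala}. Their union is {M1, M2, M3, M4, M5, M6, M7}, which is all 7 languages.
No single referee has all 7 languages (the largest, Atlas, has 6), so 2 is optimal.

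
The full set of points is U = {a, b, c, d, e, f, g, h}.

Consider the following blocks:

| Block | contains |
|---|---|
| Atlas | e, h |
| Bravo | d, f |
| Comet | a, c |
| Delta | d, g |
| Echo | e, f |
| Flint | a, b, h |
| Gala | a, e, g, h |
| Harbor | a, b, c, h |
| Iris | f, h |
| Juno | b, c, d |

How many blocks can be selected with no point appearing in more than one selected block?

Comet, Delta, Iris are pairwise disjoint (Comet={a,c}; Delta={d,g}; Iris={f,h}).
Every remaining block overlaps one of these, and no 4 of the listed blocks are pairwise disjoint, so 3 is the maximum.

3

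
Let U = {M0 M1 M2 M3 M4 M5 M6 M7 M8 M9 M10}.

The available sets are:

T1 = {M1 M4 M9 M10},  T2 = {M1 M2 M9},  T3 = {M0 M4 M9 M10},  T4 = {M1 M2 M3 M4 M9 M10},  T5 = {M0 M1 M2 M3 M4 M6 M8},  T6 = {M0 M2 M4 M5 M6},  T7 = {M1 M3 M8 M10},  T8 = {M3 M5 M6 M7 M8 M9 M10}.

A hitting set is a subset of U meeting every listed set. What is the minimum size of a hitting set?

The 2 items {M2, M10} hit every set.
The sets T6, T7 are pairwise disjoint, so any hitting set needs a separate item for each — at least 2. Hence 2 is optimal.

2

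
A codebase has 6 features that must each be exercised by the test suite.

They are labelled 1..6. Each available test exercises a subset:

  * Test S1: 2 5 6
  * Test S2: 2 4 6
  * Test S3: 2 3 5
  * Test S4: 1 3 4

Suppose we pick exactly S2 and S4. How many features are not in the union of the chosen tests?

Union of S2, S4 = {1, 2, 3, 4, 6}.
Not covered: 5 — 1 feature.

1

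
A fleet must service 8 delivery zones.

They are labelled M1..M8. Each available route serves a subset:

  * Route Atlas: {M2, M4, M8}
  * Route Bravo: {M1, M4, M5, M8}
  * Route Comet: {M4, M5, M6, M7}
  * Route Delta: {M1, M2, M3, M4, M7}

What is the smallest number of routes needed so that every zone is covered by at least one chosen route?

Atlas and Comet and Delta together: Atlas ∪ Comet ∪ Delta = {M1, M2, M3, M4, M5, M6, M7, M8} — every zone is covered.
Only Delta contains M3, so Delta is forced; the remaining 3 zones need at least 2 more routes (each remaining route adds at most 2) — so at least 3 routes are needed, and 3 is optimal.

3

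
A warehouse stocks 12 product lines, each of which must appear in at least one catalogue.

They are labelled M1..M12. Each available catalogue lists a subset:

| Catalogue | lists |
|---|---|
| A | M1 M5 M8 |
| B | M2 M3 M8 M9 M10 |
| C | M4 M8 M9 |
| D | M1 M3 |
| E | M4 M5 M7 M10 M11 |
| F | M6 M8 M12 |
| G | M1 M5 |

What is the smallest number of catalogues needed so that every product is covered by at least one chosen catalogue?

4

Take {B, E, F, G}. Their union is {M1, M2, M3, M4, M5, M6, M7, M8, M9, M10, M11, M12}, which is all 12 products.
No 3 of the 7 catalogues cover everything (all 35 combinations miss at least one product), so 4 is optimal.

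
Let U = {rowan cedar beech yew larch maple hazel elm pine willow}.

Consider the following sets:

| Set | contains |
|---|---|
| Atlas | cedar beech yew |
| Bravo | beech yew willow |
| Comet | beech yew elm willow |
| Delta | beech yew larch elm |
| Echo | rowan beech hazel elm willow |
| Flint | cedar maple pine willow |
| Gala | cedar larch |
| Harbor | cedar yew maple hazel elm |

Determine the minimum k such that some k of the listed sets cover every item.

Delta, Echo, and Flint cover everything between them: the union {rowan, cedar, beech, yew, larch, maple, hazel, elm, pine, willow} is all of U.
Only Echo contains rowan, so Echo is forced; the remaining 5 items need at least 2 more sets (each remaining set adds at most 3) — so at least 3 sets are needed, and 3 is optimal.

3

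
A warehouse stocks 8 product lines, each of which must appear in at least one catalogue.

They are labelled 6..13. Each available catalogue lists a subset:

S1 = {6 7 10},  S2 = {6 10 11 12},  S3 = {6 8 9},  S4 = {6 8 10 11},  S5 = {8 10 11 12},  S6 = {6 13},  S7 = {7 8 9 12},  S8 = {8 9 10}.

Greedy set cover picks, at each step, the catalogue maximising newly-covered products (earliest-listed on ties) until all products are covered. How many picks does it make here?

3

Greedy: pick S2 (covers 4 new) → pick S7 (covers 3 new) → pick S6 (covers 1 new). Total picks: 3.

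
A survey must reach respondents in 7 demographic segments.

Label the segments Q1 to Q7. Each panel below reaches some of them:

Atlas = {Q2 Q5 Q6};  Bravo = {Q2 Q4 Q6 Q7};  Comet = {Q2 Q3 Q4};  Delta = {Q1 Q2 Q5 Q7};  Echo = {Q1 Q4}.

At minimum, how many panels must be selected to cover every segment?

Bravo and Comet and Delta together: Bravo ∪ Comet ∪ Delta = {Q1, Q2, Q3, Q4, Q5, Q6, Q7} — every segment is covered.
Only Comet contains Q3, so Comet is forced; the remaining 4 segments need at least 2 more panels (each remaining panel adds at most 3) — so at least 3 panels are needed, and 3 is optimal.

3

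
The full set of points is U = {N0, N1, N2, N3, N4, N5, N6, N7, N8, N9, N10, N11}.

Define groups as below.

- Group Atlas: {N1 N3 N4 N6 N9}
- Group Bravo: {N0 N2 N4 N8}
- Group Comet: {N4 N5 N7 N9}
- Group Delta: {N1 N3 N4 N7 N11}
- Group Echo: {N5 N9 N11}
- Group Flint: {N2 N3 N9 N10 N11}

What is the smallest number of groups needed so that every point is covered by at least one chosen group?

4

Atlas and Bravo and Comet and Flint together: Atlas ∪ Bravo ∪ Comet ∪ Flint = {N0, N1, N2, N3, N4, N5, N6, N7, N8, N9, N10, N11} — every point is covered.
Only Atlas contains N6, so Atlas is forced; the remaining 7 points need at least 3 more groups (each remaining group adds at most 3) — so at least 4 groups are needed, and 4 is optimal.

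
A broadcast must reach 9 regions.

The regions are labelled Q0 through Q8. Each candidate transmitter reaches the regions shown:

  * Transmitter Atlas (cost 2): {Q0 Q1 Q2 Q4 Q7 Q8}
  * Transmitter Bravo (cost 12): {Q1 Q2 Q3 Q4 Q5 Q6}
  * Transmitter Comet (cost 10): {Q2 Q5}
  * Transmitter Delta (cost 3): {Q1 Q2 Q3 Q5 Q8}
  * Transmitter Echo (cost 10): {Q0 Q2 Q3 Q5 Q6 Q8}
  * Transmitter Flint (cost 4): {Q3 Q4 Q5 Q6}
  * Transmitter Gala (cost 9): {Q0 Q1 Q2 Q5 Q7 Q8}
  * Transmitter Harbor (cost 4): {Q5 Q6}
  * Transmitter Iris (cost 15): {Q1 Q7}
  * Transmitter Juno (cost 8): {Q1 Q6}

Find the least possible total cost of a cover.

Atlas, Flint together cover every region (Atlas ∪ Flint = {Q0, Q1, Q2, Q3, Q4, Q5, Q6, Q7, Q8}); total cost 2 + 4 = 6.
No covering selection has total cost below 6.

6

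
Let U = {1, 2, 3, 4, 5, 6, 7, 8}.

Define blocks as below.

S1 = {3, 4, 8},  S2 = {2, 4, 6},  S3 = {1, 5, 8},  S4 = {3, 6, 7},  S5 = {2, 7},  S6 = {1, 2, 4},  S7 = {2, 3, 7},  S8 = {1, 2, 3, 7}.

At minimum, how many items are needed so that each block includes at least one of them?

The 3 items {2, 3, 5} hit every block.
No choice of 2 items meets every block, so 3 is the minimum.

3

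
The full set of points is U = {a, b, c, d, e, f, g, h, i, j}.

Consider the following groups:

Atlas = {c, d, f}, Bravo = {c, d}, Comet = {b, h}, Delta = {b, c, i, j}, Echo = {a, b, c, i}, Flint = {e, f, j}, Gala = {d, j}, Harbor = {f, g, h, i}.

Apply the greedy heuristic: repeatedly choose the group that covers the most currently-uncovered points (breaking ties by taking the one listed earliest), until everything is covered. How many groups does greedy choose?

Greedy: pick Delta (covers 4 new) → pick Harbor (covers 3 new) → pick Atlas (covers 1 new) → pick Echo (covers 1 new) → pick Flint (covers 1 new). Total picks: 5.
(The true minimum cover uses only 4 groups, so greedy is not optimal here.)

5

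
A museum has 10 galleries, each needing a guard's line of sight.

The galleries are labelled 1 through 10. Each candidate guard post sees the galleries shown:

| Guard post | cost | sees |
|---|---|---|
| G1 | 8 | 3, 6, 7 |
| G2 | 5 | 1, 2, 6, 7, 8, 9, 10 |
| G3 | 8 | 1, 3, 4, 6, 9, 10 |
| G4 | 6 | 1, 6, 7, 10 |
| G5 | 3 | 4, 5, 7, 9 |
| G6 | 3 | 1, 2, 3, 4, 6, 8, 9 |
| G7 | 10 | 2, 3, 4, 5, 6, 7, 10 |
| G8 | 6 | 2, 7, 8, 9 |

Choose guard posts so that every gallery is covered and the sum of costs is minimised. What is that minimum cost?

11

G2, G5, G6 together cover every gallery (G2 ∪ G5 ∪ G6 = {1, 2, 3, 4, 5, 6, 7, 8, 9, 10}); total cost 5 + 3 + 3 = 11.
No covering selection has total cost below 11.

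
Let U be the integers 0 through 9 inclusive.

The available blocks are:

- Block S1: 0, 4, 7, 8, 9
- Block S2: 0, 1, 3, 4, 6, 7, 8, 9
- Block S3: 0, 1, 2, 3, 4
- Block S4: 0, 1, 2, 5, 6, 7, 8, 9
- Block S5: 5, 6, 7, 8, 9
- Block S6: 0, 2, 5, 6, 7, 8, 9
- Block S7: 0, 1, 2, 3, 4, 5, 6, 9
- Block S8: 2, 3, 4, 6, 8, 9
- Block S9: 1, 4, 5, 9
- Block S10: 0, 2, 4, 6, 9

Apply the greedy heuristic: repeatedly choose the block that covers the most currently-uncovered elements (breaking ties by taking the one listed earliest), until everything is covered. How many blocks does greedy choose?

2

Greedy: pick S2 (covers 8 new) → pick S4 (covers 2 new). Total picks: 2.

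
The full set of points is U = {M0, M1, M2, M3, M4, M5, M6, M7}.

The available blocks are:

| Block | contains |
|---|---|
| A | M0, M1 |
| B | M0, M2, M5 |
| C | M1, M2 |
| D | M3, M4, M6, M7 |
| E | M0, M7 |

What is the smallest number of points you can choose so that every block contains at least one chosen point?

Take H = {M0, M1, M4}. Each listed block contains at least one of these, so H is a hitting set of size 3.
No choice of 2 points meets every block, so 3 is the minimum.

3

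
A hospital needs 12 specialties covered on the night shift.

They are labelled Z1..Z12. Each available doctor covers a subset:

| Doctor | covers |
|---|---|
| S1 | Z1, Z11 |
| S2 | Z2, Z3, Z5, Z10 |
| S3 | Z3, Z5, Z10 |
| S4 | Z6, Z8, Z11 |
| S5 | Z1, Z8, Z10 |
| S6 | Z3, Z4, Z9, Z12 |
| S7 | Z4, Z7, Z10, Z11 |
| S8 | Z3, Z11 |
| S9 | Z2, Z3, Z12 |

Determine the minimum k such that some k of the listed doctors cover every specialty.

5

Take {S1, S2, S4, S6, S7}. Their union is {Z1, Z2, Z3, Z4, Z5, Z6, Z7, Z8, Z9, Z10, Z11, Z12}, which is all 12 specialties.
No 4 of the 9 doctors cover everything (all 126 combinations miss at least one specialty), so 5 is optimal.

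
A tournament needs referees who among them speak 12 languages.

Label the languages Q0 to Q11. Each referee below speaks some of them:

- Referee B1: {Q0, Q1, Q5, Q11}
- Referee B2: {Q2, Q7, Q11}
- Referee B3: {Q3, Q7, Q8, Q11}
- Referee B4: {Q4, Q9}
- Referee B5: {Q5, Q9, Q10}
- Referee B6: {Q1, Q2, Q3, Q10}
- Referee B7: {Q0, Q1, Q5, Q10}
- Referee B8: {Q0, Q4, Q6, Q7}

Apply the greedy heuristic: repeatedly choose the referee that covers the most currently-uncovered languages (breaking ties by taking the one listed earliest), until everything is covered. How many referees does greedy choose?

Greedy: pick B1 (covers 4 new) → pick B3 (covers 3 new) → pick B4 (covers 2 new) → pick B6 (covers 2 new) → pick B8 (covers 1 new). Total picks: 5.
(The true minimum cover uses only 4 referees, so greedy is not optimal here.)

5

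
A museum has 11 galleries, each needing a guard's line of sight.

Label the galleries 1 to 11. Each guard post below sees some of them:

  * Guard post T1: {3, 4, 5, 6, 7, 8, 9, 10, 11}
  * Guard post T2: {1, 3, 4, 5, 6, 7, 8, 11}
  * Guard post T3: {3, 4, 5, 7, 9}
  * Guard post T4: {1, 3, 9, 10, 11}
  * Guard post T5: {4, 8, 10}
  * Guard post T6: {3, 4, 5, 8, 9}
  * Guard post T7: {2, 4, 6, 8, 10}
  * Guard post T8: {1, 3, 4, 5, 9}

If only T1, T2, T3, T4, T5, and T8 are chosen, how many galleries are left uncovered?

1

Union of T1, T2, T3, T4, T5, T8 = {1, 3, 4, 5, 6, 7, 8, 9, 10, 11}.
Not covered: 2 — 1 gallery.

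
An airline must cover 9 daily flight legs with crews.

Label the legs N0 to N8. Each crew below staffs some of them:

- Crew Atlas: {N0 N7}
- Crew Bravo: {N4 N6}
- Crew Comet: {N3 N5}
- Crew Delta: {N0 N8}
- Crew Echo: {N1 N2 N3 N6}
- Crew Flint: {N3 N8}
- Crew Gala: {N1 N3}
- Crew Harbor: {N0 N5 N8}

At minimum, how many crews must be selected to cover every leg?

Take {Atlas, Bravo, Echo, Harbor}. Their union is {N0, N1, N2, N3, N4, N5, N6, N7, N8}, which is all 9 legs.
Only Bravo contains N4, so Bravo is forced; the remaining 7 legs need at least 3 more crews (each remaining crew adds at most 3) — so at least 4 crews are needed, and 4 is optimal.

4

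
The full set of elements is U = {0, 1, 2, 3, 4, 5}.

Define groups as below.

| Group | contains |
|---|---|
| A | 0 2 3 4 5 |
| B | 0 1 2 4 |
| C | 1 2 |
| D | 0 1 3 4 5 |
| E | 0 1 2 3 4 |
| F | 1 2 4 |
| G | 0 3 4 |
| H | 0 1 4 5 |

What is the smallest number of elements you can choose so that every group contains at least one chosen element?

2

Take T = {1, 4}. Each listed group contains at least one of these, so T is a hitting set of size 2.
The groups C, G are pairwise disjoint, so any hitting set needs a separate element for each — at least 2. Hence 2 is optimal.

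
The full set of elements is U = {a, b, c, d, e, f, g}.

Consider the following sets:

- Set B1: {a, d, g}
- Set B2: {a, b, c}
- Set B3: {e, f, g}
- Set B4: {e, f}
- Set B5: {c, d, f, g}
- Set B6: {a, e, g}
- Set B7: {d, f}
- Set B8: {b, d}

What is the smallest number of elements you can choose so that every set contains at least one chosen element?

3

The 3 elements {c, d, e} hit every set.
No choice of 2 elements meets every set, so 3 is the minimum.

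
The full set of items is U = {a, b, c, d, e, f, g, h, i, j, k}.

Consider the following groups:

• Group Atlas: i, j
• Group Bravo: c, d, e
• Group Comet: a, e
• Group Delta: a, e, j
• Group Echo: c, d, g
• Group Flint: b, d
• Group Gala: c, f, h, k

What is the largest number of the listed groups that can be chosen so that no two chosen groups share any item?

4

Atlas, Comet, Flint, Gala are pairwise disjoint (Atlas={i,j}; Comet={a,e}; Flint={b,d}; Gala={c,f,h,k}).
Every remaining group overlaps one of these, and no 5 of the listed groups are pairwise disjoint, so 4 is the maximum.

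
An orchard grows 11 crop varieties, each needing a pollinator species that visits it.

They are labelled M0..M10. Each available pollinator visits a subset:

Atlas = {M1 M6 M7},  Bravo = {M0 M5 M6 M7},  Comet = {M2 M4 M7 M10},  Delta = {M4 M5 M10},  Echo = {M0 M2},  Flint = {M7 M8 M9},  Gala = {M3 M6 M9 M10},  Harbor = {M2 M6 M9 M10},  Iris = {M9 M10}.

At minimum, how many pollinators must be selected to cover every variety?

Atlas and Delta and Echo and Flint and Gala together: Atlas ∪ Delta ∪ Echo ∪ Flint ∪ Gala = {M0, M1, M2, M3, M4, M5, M6, M7, M8, M9, M10} — every variety is covered.
No 4 of the 9 pollinators cover everything (all 126 combinations miss at least one variety), so 5 is optimal.

5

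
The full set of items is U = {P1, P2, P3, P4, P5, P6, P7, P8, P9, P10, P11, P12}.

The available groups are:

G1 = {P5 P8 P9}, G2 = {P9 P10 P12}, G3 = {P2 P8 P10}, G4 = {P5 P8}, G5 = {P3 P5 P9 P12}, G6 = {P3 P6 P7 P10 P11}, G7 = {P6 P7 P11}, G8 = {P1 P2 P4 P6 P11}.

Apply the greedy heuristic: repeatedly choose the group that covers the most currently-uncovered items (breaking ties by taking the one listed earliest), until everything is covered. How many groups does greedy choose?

4

Greedy: pick G6 (covers 5 new) → pick G1 (covers 3 new) → pick G8 (covers 3 new) → pick G2 (covers 1 new). Total picks: 4.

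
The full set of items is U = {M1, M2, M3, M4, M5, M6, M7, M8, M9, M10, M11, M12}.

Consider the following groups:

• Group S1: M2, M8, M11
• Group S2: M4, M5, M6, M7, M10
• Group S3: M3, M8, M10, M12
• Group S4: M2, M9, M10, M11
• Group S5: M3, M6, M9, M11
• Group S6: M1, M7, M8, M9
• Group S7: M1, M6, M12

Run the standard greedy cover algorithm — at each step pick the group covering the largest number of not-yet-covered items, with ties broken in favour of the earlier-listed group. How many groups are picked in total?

4

Greedy: pick S2 (covers 5 new) → pick S1 (covers 3 new) → pick S3 (covers 2 new) → pick S6 (covers 2 new). Total picks: 4.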